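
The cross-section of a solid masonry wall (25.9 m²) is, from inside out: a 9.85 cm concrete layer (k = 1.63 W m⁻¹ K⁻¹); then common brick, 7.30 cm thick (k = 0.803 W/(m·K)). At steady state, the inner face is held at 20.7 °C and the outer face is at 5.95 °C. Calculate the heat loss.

Q = 2520 W

Series thermal resistances, inner to outer:
  R_concrete = L/(kA) = 0.0985/(1.63·25.9) = 0.002333 K/W
  R_common brick = L/(kA) = 0.0730/(0.803·25.9) = 0.003510 K/W
ΣR = 0.002333 + 0.003510 = 0.005843 K/W
Q = ΔT/ΣR = (20.7 °C − 5.95 °C)/0.005843 = 2520 W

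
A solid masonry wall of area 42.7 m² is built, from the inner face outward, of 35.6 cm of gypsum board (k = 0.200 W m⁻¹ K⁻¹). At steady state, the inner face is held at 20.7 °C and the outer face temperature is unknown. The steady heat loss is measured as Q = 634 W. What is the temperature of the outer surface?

T_out = -5.73 °C

Series resistances:
  R_gypsum board = L/(kA) = 0.356/(0.200·42.7) = 0.04169 K/W
ΣR = 0.04169 K/W
ΔT = Q·ΣR = 634 × 0.04169 = 26.43 K
Heat flows outward, so T_out = T_in − ΔT = 20.7 − 26.43 = -5.73 °C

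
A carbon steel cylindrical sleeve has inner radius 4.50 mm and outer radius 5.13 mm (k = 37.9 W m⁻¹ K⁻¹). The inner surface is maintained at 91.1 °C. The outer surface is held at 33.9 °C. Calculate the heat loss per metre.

Q' = 2πk·ΔT/ln(r₂/r₁) = 2π × 37.9 × 57.2 / ln(0.00513/0.00450) = 1.04×10^5 W/m

Q' = 1.04×10^5 W/m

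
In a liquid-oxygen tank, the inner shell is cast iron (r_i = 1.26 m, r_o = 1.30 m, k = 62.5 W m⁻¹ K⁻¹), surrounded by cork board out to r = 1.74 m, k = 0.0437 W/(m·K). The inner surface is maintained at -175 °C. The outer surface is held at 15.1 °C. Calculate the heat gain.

Resistance network (inner→outer):
  R_cast iron = (1/1.26 − 1/1.30)/(4πk) = 0.02442/(4π·62.5) = 3.109×10^-5 K/W
  R_cork board = (1/1.30 − 1/1.74)/(4πk) = 0.1945/(4π·0.0437) = 0.3542 K/W
ΣR = 3.109×10^-5 + 0.3542 = 0.3542 K/W
Q = ΔT/ΣR = (-175 °C − 15.1 °C)/0.3542 = -537 W
(Negative Q ⇒ heat flows inward; heat gain = 537 W.)

Q = 537 W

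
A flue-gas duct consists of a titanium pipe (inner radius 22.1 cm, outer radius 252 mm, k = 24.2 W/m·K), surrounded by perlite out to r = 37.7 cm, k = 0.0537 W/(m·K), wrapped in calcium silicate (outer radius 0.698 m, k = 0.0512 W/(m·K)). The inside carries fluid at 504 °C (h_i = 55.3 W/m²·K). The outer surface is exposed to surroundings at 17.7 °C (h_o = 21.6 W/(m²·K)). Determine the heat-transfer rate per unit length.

Series thermal resistances, inner to outer:
  R'_conv,in = 1/(2πr h) = 1/(2π·0.221·55.3) = 0.01302 m·K/W
  R'_titanium = ln(0.252/0.221)/(2πk) = 0.1313/(2π·24.2) = 8.633×10^-4 m·K/W
  R'_perlite = ln(0.377/0.252)/(2πk) = 0.4028/(2π·0.0537) = 1.194 m·K/W
  R'_calcium silicate = ln(0.698/0.377)/(2πk) = 0.6160/(2π·0.0512) = 1.915 m·K/W
  R'_conv,out = 1/(2πr h) = 1/(2π·0.698·21.6) = 0.01056 m·K/W
ΣR = 0.01302 + 8.633×10^-4 + 1.194 + 1.915 + 0.01056 = 3.133 m·K/W
Q' = ΔT/ΣR = (504 °C − 17.7 °C)/3.133 = 155 W/m

Q' = 155 W/m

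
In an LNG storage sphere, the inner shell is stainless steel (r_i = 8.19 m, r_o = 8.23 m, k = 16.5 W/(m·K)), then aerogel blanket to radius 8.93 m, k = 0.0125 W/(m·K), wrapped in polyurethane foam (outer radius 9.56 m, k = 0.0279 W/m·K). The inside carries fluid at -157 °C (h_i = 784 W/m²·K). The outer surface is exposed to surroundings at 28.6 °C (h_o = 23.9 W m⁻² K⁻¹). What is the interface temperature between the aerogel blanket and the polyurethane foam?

Series thermal resistances, inner to outer:
  R_conv,in = 1/(4πr²h) = 1/(4π·8.19²·784) = 1.513×10^-6 K/W
  R_stainless steel = (1/8.19 − 1/8.23)/(4πk) = 5.934×10^-4/(4π·16.5) = 2.862×10^-6 K/W
  R_aerogel blanket = (1/8.23 − 1/8.93)/(4πk) = 0.009525/(4π·0.0125) = 0.06064 K/W
  R_polyurethane foam = (1/8.93 − 1/9.56)/(4πk) = 0.007380/(4π·0.0279) = 0.02105 K/W
  R_conv,out = 1/(4πr²h) = 1/(4π·9.56²·23.9) = 3.643×10^-5 K/W
ΣR = 1.513×10^-6 + 2.862×10^-6 + 0.06064 + 0.02105 + 3.643×10^-5 = 0.08173 K/W
Q = ΔT/ΣR = (-157 °C − 28.6 °C)/0.08173 = -2271 W
From the inner boundary to the aerogel blanket/polyurethane foam interface, ΣR_partial = 0.06064 K/W.
T_interface = T_in − Q·ΣR_partial = -157 °C − (-2271)(0.06064) = -19.3 °C

T = -19.3 °C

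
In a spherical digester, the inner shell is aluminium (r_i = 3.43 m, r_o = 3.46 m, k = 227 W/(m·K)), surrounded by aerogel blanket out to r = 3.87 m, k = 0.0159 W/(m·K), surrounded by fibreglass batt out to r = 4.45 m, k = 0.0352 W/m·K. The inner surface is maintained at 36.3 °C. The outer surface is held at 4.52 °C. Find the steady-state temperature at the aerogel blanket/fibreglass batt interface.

T = 15.1 °C

Resistance network (inner→outer):
  R_aluminium = (1/3.43 − 1/3.46)/(4πk) = 0.002528/(4π·227) = 8.862×10^-7 K/W
  R_aerogel blanket = (1/3.46 − 1/3.87)/(4πk) = 0.03062/(4π·0.0159) = 0.1532 K/W
  R_fibreglass batt = (1/3.87 − 1/4.45)/(4πk) = 0.03368/(4π·0.0352) = 0.07614 K/W
ΣR = 8.862×10^-7 + 0.1532 + 0.07614 = 0.2293 K/W
Q = ΔT/ΣR = (36.3 °C − 4.52 °C)/0.2293 = 138.6 W
From the inner boundary to the aerogel blanket/fibreglass batt interface, ΣR_partial = 0.1532 K/W.
T_interface = T_in − Q·ΣR_partial = 36.3 °C − (138.6)(0.1532) = 15.1 °C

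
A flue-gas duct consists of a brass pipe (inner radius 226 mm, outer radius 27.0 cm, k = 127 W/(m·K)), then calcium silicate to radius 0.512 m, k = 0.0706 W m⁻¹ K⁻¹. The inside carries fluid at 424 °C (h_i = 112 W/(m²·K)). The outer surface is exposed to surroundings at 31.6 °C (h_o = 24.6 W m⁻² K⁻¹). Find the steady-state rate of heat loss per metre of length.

Q' = 268 W/m

Series thermal resistances, inner to outer:
  R'_conv,in = 1/(2πr h) = 1/(2π·0.226·112) = 0.006288 m·K/W
  R'_brass = ln(0.270/0.226)/(2πk) = 0.1779/(2π·127) = 2.229×10^-4 m·K/W
  R'_calcium silicate = ln(0.512/0.270)/(2πk) = 0.6399/(2π·0.0706) = 1.443 m·K/W
  R'_conv,out = 1/(2πr h) = 1/(2π·0.512·24.6) = 0.01264 m·K/W
ΣR = 0.006288 + 2.229×10^-4 + 1.443 + 0.01264 = 1.462 m·K/W
Q' = ΔT/ΣR = (424 °C − 31.6 °C)/1.462 = 268 W/m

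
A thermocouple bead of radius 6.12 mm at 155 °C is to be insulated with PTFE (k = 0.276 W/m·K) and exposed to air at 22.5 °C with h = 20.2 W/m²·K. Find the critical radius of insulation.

r_cr = 2.73 cm

For a sphere, r_cr = 2k_ins/h = 2·0.276/20.2 = 0.0273 m = 2.73 cm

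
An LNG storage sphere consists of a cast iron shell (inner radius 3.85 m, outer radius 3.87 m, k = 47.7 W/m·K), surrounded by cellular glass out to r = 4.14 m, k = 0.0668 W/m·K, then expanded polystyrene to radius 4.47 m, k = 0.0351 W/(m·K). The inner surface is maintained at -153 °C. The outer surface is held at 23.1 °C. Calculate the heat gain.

Resistance network (inner→outer):
  R_cast iron = (1/3.85 − 1/3.87)/(4πk) = 0.001342/(4π·47.7) = 2.239×10^-6 K/W
  R_cellular glass = (1/3.87 − 1/4.14)/(4πk) = 0.01685/(4π·0.0668) = 0.02008 K/W
  R_expanded polystyrene = (1/4.14 − 1/4.47)/(4πk) = 0.01783/(4π·0.0351) = 0.04043 K/W
ΣR = 2.239×10^-6 + 0.02008 + 0.04043 = 0.06051 K/W
Q = ΔT/ΣR = (-153 °C − 23.1 °C)/0.06051 = -2910 W
(Negative Q ⇒ heat flows inward; heat gain = 2910 W.)

Q = 2910 W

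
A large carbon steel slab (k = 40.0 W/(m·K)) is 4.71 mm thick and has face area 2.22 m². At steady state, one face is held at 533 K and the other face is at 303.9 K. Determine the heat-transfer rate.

Q = 4320 kW

Q = kA·ΔT/L = 40.0 × 2.22 × |533 K − 303.9 K| / 0.00471 = 4.32×10^6 W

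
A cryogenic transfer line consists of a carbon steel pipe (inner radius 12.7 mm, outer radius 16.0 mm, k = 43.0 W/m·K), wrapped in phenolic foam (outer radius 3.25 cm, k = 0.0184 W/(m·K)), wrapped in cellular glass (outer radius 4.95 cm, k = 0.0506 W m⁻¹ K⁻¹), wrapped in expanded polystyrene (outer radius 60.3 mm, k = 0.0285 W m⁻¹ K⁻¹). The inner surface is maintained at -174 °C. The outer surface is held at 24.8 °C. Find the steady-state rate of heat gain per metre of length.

Q' = 23.2 W/m

Treat each layer as a resistance in series:
  R'_carbon steel = ln(0.0160/0.0127)/(2πk) = 0.2310/(2π·43.0) = 8.549×10^-4 m·K/W
  R'_phenolic foam = ln(0.0325/0.0160)/(2πk) = 0.7087/(2π·0.0184) = 6.130 m·K/W
  R'_cellular glass = ln(0.0495/0.0325)/(2πk) = 0.4207/(2π·0.0506) = 1.323 m·K/W
  R'_expanded polystyrene = ln(0.0603/0.0495)/(2πk) = 0.1974/(2π·0.0285) = 1.102 m·K/W
ΣR = 8.549×10^-4 + 6.130 + 1.323 + 1.102 = 8.556 m·K/W
Q' = ΔT/ΣR = (-174 °C − 24.8 °C)/8.556 = -23.2 W/m
(Negative Q' ⇒ heat flows inward; heat gain = 23.2 W/m.)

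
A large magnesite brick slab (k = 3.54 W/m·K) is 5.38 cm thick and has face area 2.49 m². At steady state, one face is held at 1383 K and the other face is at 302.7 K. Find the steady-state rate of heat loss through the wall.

Q = kA·ΔT/L = 3.54 × 2.49 × |1383 K − 302.7 K| / 0.0538 = 1.77×10^5 W

Q = 177 kW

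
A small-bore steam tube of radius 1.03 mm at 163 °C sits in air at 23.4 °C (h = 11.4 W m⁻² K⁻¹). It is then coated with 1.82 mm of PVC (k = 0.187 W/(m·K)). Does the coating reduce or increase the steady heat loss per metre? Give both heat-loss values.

increases: 10.3 → 24.2 W/m

Critical radius for a cylinder: r_cr = k/h = 0.0164 m = 1.64 cm.
Outer radius after coating: r₂ = 0.00103 + 0.00182 = 0.00285 m.
Since r₁ < r_cr and r₂ ≤ r_cr, the coating moves toward the maximum at r_cr — heat loss rises.
Bare: R = 1/(2πr₁h) = 13.55 m·K/W; Q = 139.6/13.55 = 10.3 W/m.
Coated: R = R_cond + R_conv = 5.765 m·K/W; Q = 139.6/5.765 = 24.2 W/m.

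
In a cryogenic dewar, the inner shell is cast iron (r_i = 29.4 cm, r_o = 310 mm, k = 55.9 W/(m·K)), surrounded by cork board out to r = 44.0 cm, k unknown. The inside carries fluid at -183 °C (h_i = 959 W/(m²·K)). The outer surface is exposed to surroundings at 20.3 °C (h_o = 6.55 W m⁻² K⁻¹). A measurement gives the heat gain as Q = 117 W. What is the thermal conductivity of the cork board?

k = 0.0453 W/m·K

ΣR = ΔT/Q = |-183 − 20.3|/117 = 1.738 K/W
Known resistances:
  R_conv,in = 1/(4πr²h) = 1/(4π·0.294²·959) = 9.600×10^-4 K/W
  R_cast iron = (1/0.294 − 1/0.310)/(4πk) = 0.1756/(4π·55.9) = 2.499×10^-4 K/W
  R_conv,out = 1/(4πr²h) = 1/(4π·0.440²·6.55) = 0.06275 K/W
R_cork board = ΣR − ΣR_known = 1.738 − 0.06396 = 1.674 K/W
(1/r₁−1/r₂)/(4πk) = 1.674 ⇒ k = 0.9531/(4π·1.674) = 0.0453 W/m·K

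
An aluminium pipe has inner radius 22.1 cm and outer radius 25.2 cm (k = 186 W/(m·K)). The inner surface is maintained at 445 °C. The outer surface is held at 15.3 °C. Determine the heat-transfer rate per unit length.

Q' = 2πk·ΔT/ln(r₂/r₁) = 2π × 186 × 429.7 / ln(0.252/0.221) = 3.83×10^6 W/m

Q' = 3830 kW/m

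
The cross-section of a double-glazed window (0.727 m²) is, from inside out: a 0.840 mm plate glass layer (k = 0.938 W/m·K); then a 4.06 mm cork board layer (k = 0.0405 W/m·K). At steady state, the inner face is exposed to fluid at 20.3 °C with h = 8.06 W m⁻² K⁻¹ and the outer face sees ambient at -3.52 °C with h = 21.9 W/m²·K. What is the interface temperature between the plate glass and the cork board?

Treat each layer as a resistance in series:
  R_conv,in = 1/(hA) = 1/(8.06·0.727) = 0.1707 K/W
  R_plate glass = L/(kA) = 8.40×10^-4/(0.938·0.727) = 0.001232 K/W
  R_cork board = L/(kA) = 0.00406/(0.0405·0.727) = 0.1379 K/W
  R_conv,out = 1/(hA) = 1/(21.9·0.727) = 0.06281 K/W
ΣR = 0.1707 + 0.001232 + 0.1379 + 0.06281 = 0.3726 K/W
Q = ΔT/ΣR = (20.3 °C − -3.52 °C)/0.3726 = 63.93 W
From the inner boundary to the plate glass/cork board interface, ΣR_partial = 0.1719 K/W.
T_interface = T_in − Q·ΣR_partial = 20.3 °C − (63.93)(0.1719) = 9.31 °C

T = 9.31 °C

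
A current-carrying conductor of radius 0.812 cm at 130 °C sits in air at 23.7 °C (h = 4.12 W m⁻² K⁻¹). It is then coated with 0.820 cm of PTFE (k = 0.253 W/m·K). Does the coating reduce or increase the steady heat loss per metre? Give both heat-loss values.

increases: 22.3 → 37.9 W/m

Critical radius for a cylinder: r_cr = k/h = 0.0614 m = 6.14 cm.
Outer radius after coating: r₂ = 0.00812 + 0.00820 = 0.01632 m.
Since r₁ < r_cr and r₂ ≤ r_cr, the coating moves toward the maximum at r_cr — heat loss rises.
Bare: R = 1/(2πr₁h) = 4.757 m·K/W; Q = 106.3/4.757 = 22.3 W/m.
Coated: R = R_cond + R_conv = 2.806 m·K/W; Q = 106.3/2.806 = 37.9 W/m.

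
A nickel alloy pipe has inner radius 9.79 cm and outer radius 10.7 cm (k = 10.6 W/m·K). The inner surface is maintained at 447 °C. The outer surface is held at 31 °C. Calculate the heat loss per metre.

Q' = 312 kW/m

Q' = 2πk·ΔT/ln(r₂/r₁) = 2π × 10.6 × 416 / ln(0.107/0.0979) = 3.12×10^5 W/m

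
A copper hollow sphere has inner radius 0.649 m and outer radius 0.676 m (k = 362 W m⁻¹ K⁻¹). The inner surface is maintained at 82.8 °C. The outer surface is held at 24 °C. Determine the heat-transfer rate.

Q = 4.35×10^6 W

Q = 4πk·ΔT/(1/r₁ − 1/r₂) = 4π × 362 × 58.8 / (1/0.649 − 1/0.676) = 4.35×10^6 W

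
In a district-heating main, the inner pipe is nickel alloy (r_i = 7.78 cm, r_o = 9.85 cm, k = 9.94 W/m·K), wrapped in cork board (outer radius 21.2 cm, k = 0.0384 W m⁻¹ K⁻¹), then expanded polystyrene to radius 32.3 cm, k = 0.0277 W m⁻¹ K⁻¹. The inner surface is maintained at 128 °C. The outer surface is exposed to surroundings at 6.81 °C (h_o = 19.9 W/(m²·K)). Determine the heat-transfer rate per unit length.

Resistance network (inner→outer):
  R'_nickel alloy = ln(0.0985/0.0778)/(2πk) = 0.2359/(2π·9.94) = 0.003777 m·K/W
  R'_cork board = ln(0.212/0.0985)/(2πk) = 0.7665/(2π·0.0384) = 3.177 m·K/W
  R'_expanded polystyrene = ln(0.323/0.212)/(2πk) = 0.4211/(2π·0.0277) = 2.419 m·K/W
  R'_conv,out = 1/(2πr h) = 1/(2π·0.323·19.9) = 0.02476 m·K/W
ΣR = 0.003777 + 3.177 + 2.419 + 0.02476 = 5.625 m·K/W
Q' = ΔT/ΣR = (128 °C − 6.81 °C)/5.625 = 21.5 W/m

Q' = 21.5 W/m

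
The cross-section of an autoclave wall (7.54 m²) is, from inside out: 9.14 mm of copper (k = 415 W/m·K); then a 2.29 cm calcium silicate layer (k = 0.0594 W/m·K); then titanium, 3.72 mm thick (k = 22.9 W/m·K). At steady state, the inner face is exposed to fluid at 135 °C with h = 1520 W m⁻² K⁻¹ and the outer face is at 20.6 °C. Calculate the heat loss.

Treat each layer as a resistance in series:
  R_conv,in = 1/(hA) = 1/(1520·7.54) = 8.725×10^-5 K/W
  R_copper = L/(kA) = 0.00914/(415·7.54) = 2.921×10^-6 K/W
  R_calcium silicate = L/(kA) = 0.0229/(0.0594·7.54) = 0.05113 K/W
  R_titanium = L/(kA) = 0.00372/(22.9·7.54) = 2.154×10^-5 K/W
ΣR = 8.725×10^-5 + 2.921×10^-6 + 0.05113 + 2.154×10^-5 = 0.05124 K/W
Q = ΔT/ΣR = (135 °C − 20.6 °C)/0.05124 = 2230 W

Q = 2.23 kW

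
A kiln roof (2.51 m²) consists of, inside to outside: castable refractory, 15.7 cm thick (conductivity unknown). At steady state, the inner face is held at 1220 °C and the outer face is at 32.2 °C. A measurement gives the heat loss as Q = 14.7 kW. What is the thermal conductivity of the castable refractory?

k = 0.774 W/m·K

ΣR = ΔT/Q = |1220 − 32.2|/14700 = 0.08080 K/W
L/(kA) = 0.08080 ⇒ k = 0.157/(0.08080·2.51) = 0.774 W/m·K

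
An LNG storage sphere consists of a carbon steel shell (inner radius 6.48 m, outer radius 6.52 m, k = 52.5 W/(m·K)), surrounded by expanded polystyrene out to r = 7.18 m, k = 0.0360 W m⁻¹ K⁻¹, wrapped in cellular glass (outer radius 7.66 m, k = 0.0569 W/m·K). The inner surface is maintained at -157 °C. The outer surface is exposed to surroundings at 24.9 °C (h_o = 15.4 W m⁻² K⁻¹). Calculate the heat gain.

Series thermal resistances, inner to outer:
  R_carbon steel = (1/6.48 − 1/6.52)/(4πk) = 9.468×10^-4/(4π·52.5) = 1.435×10^-6 K/W
  R_expanded polystyrene = (1/6.52 − 1/7.18)/(4πk) = 0.01410/(4π·0.0360) = 0.03116 K/W
  R_cellular glass = (1/7.18 − 1/7.66)/(4πk) = 0.008727/(4π·0.0569) = 0.01221 K/W
  R_conv,out = 1/(4πr²h) = 1/(4π·7.66²·15.4) = 8.807×10^-5 K/W
ΣR = 1.435×10^-6 + 0.03116 + 0.01221 + 8.807×10^-5 = 0.04346 K/W
Q = ΔT/ΣR = (-157 °C − 24.9 °C)/0.04346 = -4190 W
(Negative Q ⇒ heat flows inward; heat gain = 4190 W.)

Q = 4.19 kW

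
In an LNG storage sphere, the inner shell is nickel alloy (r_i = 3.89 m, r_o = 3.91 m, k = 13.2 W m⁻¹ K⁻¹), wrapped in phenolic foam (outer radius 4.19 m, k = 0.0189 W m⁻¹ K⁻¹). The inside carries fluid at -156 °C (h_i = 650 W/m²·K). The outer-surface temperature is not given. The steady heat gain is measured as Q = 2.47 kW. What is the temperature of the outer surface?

T_out = 21.8 °C

Series resistances:
  R_conv,in = 1/(4πr²h) = 1/(4π·3.89²·650) = 8.091×10^-6 K/W
  R_nickel alloy = (1/3.89 − 1/3.91)/(4πk) = 0.001315/(4π·13.2) = 7.927×10^-6 K/W
  R_phenolic foam = (1/3.91 − 1/4.19)/(4πk) = 0.01709/(4π·0.0189) = 0.07196 K/W
ΣR = 0.07198 K/W
ΔT = Q·ΣR = 2470 × 0.07198 = 177.8 K
Heat flows inward, so T_out = T_in + ΔT = -156 + 177.8 = 21.8 °C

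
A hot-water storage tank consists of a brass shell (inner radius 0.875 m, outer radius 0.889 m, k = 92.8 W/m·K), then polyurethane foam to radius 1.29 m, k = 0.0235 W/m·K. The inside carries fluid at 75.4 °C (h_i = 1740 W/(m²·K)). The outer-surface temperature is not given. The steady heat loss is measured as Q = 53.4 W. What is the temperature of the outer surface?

T_out = 12.2 °C

Sum the resistances:
  R_conv,in = 1/(4πr²h) = 1/(4π·0.875²·1740) = 5.973×10^-5 K/W
  R_brass = (1/0.875 − 1/0.889)/(4πk) = 0.01800/(4π·92.8) = 1.543×10^-5 K/W
  R_polyurethane foam = (1/0.889 − 1/1.29)/(4πk) = 0.3497/(4π·0.0235) = 1.184 K/W
ΣR = 1.184 K/W
ΔT = Q·ΣR = 53.4 × 1.184 = 63.23 K
Heat flows outward, so T_out = T_in − ΔT = 75.4 − 63.23 = 12.2 °C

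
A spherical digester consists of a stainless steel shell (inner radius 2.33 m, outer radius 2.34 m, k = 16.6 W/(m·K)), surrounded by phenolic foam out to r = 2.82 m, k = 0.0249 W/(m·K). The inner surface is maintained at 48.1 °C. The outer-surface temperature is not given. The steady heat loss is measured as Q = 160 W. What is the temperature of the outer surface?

Series resistances:
  R_stainless steel = (1/2.33 − 1/2.34)/(4πk) = 0.001834/(4π·16.6) = 8.792×10^-6 K/W
  R_phenolic foam = (1/2.34 − 1/2.82)/(4πk) = 0.07274/(4π·0.0249) = 0.2325 K/W
ΣR = 0.2325 K/W
ΔT = Q·ΣR = 160 × 0.2325 = 37.20 K
Heat flows outward, so T_out = T_in − ΔT = 48.1 − 37.20 = 10.9 °C

T_out = 10.9 °C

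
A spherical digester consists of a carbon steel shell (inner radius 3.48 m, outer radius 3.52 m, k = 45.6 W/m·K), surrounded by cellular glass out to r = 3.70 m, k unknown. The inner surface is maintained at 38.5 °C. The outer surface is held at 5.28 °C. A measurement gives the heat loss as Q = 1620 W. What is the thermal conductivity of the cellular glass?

ΣR = ΔT/Q = |38.5 − 5.28|/1620 = 0.02051 K/W
Known resistances:
  R_carbon steel = (1/3.48 − 1/3.52)/(4πk) = 0.003265/(4π·45.6) = 5.699×10^-6 K/W
R_cellular glass = ΣR − ΣR_known = 0.02051 − 5.699×10^-6 = 0.02050 K/W
(1/r₁−1/r₂)/(4πk) = 0.02050 ⇒ k = 0.01382/(4π·0.02050) = 0.0536 W/m·K

k = 0.0536 W/m·K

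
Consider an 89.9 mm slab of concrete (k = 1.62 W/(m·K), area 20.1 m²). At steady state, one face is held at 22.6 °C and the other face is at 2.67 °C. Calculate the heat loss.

Q = kA·ΔT/L = 1.62 × 20.1 × |22.6 °C − 2.67 °C| / 0.0899 = 7220 W

Q = 7220 W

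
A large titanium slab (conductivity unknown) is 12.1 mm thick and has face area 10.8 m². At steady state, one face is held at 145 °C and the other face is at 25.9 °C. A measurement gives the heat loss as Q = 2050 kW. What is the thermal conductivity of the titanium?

k = 19.3 W/m·K

ΣR = ΔT/Q = |145 − 25.9|/2.05×10^6 = 5.810×10^-5 K/W
L/(kA) = 5.810×10^-5 ⇒ k = 0.0121/(5.810×10^-5·10.8) = 19.3 W/m·K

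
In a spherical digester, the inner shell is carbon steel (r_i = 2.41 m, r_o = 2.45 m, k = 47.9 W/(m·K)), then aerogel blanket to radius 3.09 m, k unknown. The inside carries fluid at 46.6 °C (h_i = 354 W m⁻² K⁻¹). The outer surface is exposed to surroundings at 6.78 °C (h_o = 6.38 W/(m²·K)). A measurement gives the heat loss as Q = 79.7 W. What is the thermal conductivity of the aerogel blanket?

ΣR = ΔT/Q = |46.6 − 6.78|/79.7 = 0.4996 K/W
Known resistances:
  R_conv,in = 1/(4πr²h) = 1/(4π·2.41²·354) = 3.870×10^-5 K/W
  R_carbon steel = (1/2.41 − 1/2.45)/(4πk) = 0.006774/(4π·47.9) = 1.125×10^-5 K/W
  R_conv,out = 1/(4πr²h) = 1/(4π·3.09²·6.38) = 0.001306 K/W
R_aerogel blanket = ΣR − ΣR_known = 0.4996 − 0.001356 = 0.4982 K/W
(1/r₁−1/r₂)/(4πk) = 0.4982 ⇒ k = 0.08454/(4π·0.4982) = 0.0135 W/m·K

k = 0.0135 W/m·K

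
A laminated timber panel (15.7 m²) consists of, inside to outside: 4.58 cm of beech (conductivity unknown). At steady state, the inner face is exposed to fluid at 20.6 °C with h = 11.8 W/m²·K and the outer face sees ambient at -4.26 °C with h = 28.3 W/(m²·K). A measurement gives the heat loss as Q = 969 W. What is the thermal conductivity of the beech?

ΣR = ΔT/Q = |20.6 − -4.26|/969 = 0.02566 K/W
Known resistances:
  R_conv,in = 1/(hA) = 1/(11.8·15.7) = 0.005398 K/W
  R_conv,out = 1/(hA) = 1/(28.3·15.7) = 0.002251 K/W
R_beech = ΣR − ΣR_known = 0.02566 − 0.007649 = 0.01801 K/W
L/(kA) = 0.01801 ⇒ k = 0.0458/(0.01801·15.7) = 0.162 W/m·K

k = 0.162 W/m·K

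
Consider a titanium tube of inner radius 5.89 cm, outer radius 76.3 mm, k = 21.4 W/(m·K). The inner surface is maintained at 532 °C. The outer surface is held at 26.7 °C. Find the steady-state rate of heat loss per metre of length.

Q' = 2.62×10^5 W/m

Q' = 2πk·ΔT/ln(r₂/r₁) = 2π × 21.4 × 505.3 / ln(0.0763/0.0589) = 2.62×10^5 W/m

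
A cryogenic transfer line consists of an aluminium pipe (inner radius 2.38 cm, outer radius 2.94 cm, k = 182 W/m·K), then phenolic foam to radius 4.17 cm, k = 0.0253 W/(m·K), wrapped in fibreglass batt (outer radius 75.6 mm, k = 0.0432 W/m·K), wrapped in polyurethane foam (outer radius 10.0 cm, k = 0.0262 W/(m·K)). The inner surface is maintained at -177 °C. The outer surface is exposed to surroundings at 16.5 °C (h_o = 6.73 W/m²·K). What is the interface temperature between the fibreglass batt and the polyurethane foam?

T = -42.7 °C

Resistance network (inner→outer):
  R'_aluminium = ln(0.0294/0.0238)/(2πk) = 0.2113/(2π·182) = 1.848×10^-4 m·K/W
  R'_phenolic foam = ln(0.0417/0.0294)/(2πk) = 0.3495/(2π·0.0253) = 2.199 m·K/W
  R'_fibreglass batt = ln(0.0756/0.0417)/(2πk) = 0.5950/(2π·0.0432) = 2.192 m·K/W
  R'_polyurethane foam = ln(0.100/0.0756)/(2πk) = 0.2797/(2π·0.0262) = 1.699 m·K/W
  R'_conv,out = 1/(2πr h) = 1/(2π·0.100·6.73) = 0.2365 m·K/W
ΣR = 1.848×10^-4 + 2.199 + 2.192 + 1.699 + 0.2365 = 6.327 m·K/W
Q' = ΔT/ΣR = (-177 °C − 16.5 °C)/6.327 = -30.58 W/m
From the inner boundary to the fibreglass batt/polyurethane foam interface, ΣR_partial = 4.391 m·K/W.
T_interface = T_in − Q'·ΣR_partial = -177 °C − (-30.58)(4.391) = -42.7 °C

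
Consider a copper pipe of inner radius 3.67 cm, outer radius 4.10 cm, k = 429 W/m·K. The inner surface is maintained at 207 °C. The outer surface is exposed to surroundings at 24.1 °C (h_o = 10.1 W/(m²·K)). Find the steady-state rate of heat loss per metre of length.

Series thermal resistances, inner to outer:
  R'_copper = ln(0.0410/0.0367)/(2πk) = 0.1108/(2π·429) = 4.110×10^-5 m·K/W
  R'_conv,out = 1/(2πr h) = 1/(2π·0.0410·10.1) = 0.3843 m·K/W
ΣR = 4.110×10^-5 + 0.3843 = 0.3843 m·K/W
Q' = ΔT/ΣR = (207 °C − 24.1 °C)/0.3843 = 476 W/m

Q' = 476 W/m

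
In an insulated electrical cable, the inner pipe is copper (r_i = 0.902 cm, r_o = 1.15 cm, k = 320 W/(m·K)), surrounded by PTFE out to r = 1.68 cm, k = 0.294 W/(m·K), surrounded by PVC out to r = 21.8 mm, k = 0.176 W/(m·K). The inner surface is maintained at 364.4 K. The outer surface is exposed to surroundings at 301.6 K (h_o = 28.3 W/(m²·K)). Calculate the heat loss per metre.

Series thermal resistances, inner to outer:
  R'_copper = ln(0.0115/0.00902)/(2πk) = 0.2429/(2π·320) = 1.208×10^-4 m·K/W
  R'_PTFE = ln(0.0168/0.0115)/(2πk) = 0.3790/(2π·0.294) = 0.2052 m·K/W
  R'_PVC = ln(0.0218/0.0168)/(2πk) = 0.2605/(2π·0.176) = 0.2356 m·K/W
  R'_conv,out = 1/(2πr h) = 1/(2π·0.0218·28.3) = 0.2580 m·K/W
ΣR = 1.208×10^-4 + 0.2052 + 0.2356 + 0.2580 = 0.6989 m·K/W
Q' = ΔT/ΣR = (364.4 K − 301.6 K)/0.6989 = 89.9 W/m

Q' = 89.9 W/m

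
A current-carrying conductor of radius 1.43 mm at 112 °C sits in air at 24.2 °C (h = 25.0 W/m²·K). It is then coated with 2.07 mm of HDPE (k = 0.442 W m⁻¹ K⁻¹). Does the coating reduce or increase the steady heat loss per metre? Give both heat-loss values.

increases: 19.7 → 41.0 W/m

Critical radius for a cylinder: r_cr = k/h = 0.0177 m = 1.77 cm.
Outer radius after coating: r₂ = 0.00143 + 0.00207 = 0.00350 m.
Since r₁ < r_cr and r₂ ≤ r_cr, the coating moves toward the maximum at r_cr — heat loss rises.
Bare: R = 1/(2πr₁h) = 4.452 m·K/W; Q = 87.8/4.452 = 19.7 W/m.
Coated: R = R_cond + R_conv = 2.141 m·K/W; Q = 87.8/2.141 = 41.0 W/m.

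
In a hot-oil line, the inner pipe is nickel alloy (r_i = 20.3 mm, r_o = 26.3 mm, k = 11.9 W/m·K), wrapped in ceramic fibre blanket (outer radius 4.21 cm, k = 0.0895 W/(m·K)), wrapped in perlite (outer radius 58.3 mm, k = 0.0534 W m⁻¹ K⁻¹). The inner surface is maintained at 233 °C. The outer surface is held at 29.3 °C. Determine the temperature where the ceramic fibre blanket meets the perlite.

Resistance network (inner→outer):
  R'_nickel alloy = ln(0.0263/0.0203)/(2πk) = 0.2589/(2π·11.9) = 0.003463 m·K/W
  R'_ceramic fibre blanket = ln(0.0421/0.0263)/(2πk) = 0.4705/(2π·0.0895) = 0.8366 m·K/W
  R'_perlite = ln(0.0583/0.0421)/(2πk) = 0.3256/(2π·0.0534) = 0.9703 m·K/W
ΣR = 0.003463 + 0.8366 + 0.9703 = 1.810 m·K/W
Q' = ΔT/ΣR = (233 °C − 29.3 °C)/1.810 = 112.5 W/m
From the inner boundary to the ceramic fibre blanket/perlite interface, ΣR_partial = 0.8401 m·K/W.
T_interface = T_in − Q'·ΣR_partial = 233 °C − (112.5)(0.8401) = 138 °C

T = 138 °C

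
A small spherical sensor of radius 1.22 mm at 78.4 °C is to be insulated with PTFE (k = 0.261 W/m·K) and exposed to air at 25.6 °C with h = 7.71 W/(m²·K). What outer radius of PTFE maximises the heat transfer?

For a sphere, r_cr = 2k_ins/h = 2·0.261/7.71 = 0.0677 m = 6.77 cm

r_cr = 6.77 cm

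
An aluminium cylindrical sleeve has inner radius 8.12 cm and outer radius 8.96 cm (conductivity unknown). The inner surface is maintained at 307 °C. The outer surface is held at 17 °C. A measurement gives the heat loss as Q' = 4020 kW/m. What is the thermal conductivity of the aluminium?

k = 217 W/m·K

ΣR = ΔT/Q' = |307 − 17|/4.02×10^6 = 7.214×10^-5 m·K/W
ln(r₂/r₁)/(2πk) = 7.214×10^-5 ⇒ k = 0.09844/(2π·7.214×10^-5) = 217 W/m·K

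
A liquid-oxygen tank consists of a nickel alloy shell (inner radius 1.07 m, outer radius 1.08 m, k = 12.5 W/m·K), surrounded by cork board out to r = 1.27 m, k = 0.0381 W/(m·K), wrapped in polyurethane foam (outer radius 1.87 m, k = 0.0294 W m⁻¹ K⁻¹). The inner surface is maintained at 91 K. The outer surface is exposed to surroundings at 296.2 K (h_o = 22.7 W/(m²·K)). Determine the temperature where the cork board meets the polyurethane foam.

Treat each layer as a resistance in series:
  R_nickel alloy = (1/1.07 − 1/1.08)/(4πk) = 0.008654/(4π·12.5) = 5.509×10^-5 K/W
  R_cork board = (1/1.08 − 1/1.27)/(4πk) = 0.1385/(4π·0.0381) = 0.2893 K/W
  R_polyurethane foam = (1/1.27 − 1/1.87)/(4πk) = 0.2526/(4π·0.0294) = 0.6838 K/W
  R_conv,out = 1/(4πr²h) = 1/(4π·1.87²·22.7) = 0.001002 K/W
ΣR = 5.509×10^-5 + 0.2893 + 0.6838 + 0.001002 = 0.9742 K/W
Q = ΔT/ΣR = (91 K − 296.2 K)/0.9742 = -210.6 W
From the inner boundary to the cork board/polyurethane foam interface, ΣR_partial = 0.2894 K/W.
T_interface = T_in − Q·ΣR_partial = 91 K − (-210.6)(0.2894) = 152 K

T = 152 K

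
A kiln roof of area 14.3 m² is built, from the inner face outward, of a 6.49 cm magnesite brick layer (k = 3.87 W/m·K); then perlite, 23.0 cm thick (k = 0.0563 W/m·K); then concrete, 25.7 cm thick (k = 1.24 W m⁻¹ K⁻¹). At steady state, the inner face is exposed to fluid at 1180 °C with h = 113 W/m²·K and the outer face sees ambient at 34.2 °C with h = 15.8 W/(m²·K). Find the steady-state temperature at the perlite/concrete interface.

Resistance network (inner→outer):
  R_conv,in = 1/(hA) = 1/(113·14.3) = 6.189×10^-4 K/W
  R_magnesite brick = L/(kA) = 0.0649/(3.87·14.3) = 0.001173 K/W
  R_perlite = L/(kA) = 0.230/(0.0563·14.3) = 0.2857 K/W
  R_concrete = L/(kA) = 0.257/(1.24·14.3) = 0.01449 K/W
  R_conv,out = 1/(hA) = 1/(15.8·14.3) = 0.004426 K/W
ΣR = 6.189×10^-4 + 0.001173 + 0.2857 + 0.01449 + 0.004426 = 0.3064 K/W
Q = ΔT/ΣR = (1180 °C − 34.2 °C)/0.3064 = 3740 W
From the inner boundary to the perlite/concrete interface, ΣR_partial = 0.2875 K/W.
T_interface = T_in − Q·ΣR_partial = 1180 °C − (3740)(0.2875) = 105 °C

T = 105 °C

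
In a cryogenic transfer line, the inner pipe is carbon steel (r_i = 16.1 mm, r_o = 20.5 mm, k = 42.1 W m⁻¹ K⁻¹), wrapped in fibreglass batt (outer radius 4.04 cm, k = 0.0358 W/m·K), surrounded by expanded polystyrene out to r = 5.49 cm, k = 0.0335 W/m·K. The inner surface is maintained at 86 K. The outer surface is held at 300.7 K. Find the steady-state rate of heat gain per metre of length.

Resistance network (inner→outer):
  R'_carbon steel = ln(0.0205/0.0161)/(2πk) = 0.2416/(2π·42.1) = 9.134×10^-4 m·K/W
  R'_fibreglass batt = ln(0.0404/0.0205)/(2πk) = 0.6784/(2π·0.0358) = 3.016 m·K/W
  R'_expanded polystyrene = ln(0.0549/0.0404)/(2πk) = 0.3067/(2π·0.0335) = 1.457 m·K/W
ΣR = 9.134×10^-4 + 3.016 + 1.457 = 4.474 m·K/W
Q' = ΔT/ΣR = (86 K − 300.7 K)/4.474 = -48.0 W/m
(Negative Q' ⇒ heat flows inward; heat gain = 48.0 W/m.)

Q' = 48.0 W/m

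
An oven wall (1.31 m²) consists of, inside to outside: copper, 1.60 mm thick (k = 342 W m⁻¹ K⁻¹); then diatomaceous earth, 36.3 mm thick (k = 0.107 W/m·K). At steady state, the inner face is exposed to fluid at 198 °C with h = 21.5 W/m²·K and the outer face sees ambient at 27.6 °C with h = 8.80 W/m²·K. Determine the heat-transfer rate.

Q = 447 W

Resistance network (inner→outer):
  R_conv,in = 1/(hA) = 1/(21.5·1.31) = 0.03551 K/W
  R_copper = L/(kA) = 0.00160/(342·1.31) = 3.571×10^-6 K/W
  R_diatomaceous earth = L/(kA) = 0.0363/(0.107·1.31) = 0.2590 K/W
  R_conv,out = 1/(hA) = 1/(8.80·1.31) = 0.08675 K/W
ΣR = 0.03551 + 3.571×10^-6 + 0.2590 + 0.08675 = 0.3813 K/W
Q = ΔT/ΣR = (198 °C − 27.6 °C)/0.3813 = 447 W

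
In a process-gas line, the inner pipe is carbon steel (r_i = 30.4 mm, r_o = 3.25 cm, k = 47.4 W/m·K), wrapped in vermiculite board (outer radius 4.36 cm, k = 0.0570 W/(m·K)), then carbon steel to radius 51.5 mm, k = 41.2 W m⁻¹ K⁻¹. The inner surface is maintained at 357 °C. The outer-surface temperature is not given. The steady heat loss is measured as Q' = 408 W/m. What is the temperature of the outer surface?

T_out = 21.9 °C

Sum the resistances:
  R'_carbon steel = ln(0.0325/0.0304)/(2πk) = 0.06680/(2π·47.4) = 2.243×10^-4 m·K/W
  R'_vermiculite board = ln(0.0436/0.0325)/(2πk) = 0.2938/(2π·0.0570) = 0.8204 m·K/W
  R'_carbon steel = ln(0.0515/0.0436)/(2πk) = 0.1665/(2π·41.2) = 6.433×10^-4 m·K/W
ΣR = 0.8213 m·K/W
ΔT = Q'·ΣR = 408 × 0.8213 = 335.1 K
Heat flows outward, so T_out = T_in − ΔT = 357 − 335.1 = 21.9 °C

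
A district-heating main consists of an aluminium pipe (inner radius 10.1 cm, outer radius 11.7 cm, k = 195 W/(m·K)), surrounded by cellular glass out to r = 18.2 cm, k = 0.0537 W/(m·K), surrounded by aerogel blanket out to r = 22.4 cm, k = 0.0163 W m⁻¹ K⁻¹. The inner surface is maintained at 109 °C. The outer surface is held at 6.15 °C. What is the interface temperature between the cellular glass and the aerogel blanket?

Treat each layer as a resistance in series:
  R'_aluminium = ln(0.117/0.101)/(2πk) = 0.1471/(2π·195) = 1.200×10^-4 m·K/W
  R'_cellular glass = ln(0.182/0.117)/(2πk) = 0.4418/(2π·0.0537) = 1.309 m·K/W
  R'_aerogel blanket = ln(0.224/0.182)/(2πk) = 0.2076/(2π·0.0163) = 2.027 m·K/W
ΣR = 1.200×10^-4 + 1.309 + 2.027 = 3.336 m·K/W
Q' = ΔT/ΣR = (109 °C − 6.15 °C)/3.336 = 30.83 W/m
From the inner boundary to the cellular glass/aerogel blanket interface, ΣR_partial = 1.309 m·K/W.
T_interface = T_in − Q'·ΣR_partial = 109 °C − (30.83)(1.309) = 68.6 °C

T = 68.6 °C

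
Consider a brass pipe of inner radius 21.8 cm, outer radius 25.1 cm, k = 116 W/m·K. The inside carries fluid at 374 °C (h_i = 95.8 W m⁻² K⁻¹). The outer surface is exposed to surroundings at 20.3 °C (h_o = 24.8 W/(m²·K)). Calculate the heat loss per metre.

Q' = 10.6 kW/m

Treat each layer as a resistance in series:
  R'_conv,in = 1/(2πr h) = 1/(2π·0.218·95.8) = 0.007621 m·K/W
  R'_brass = ln(0.251/0.218)/(2πk) = 0.1410/(2π·116) = 1.934×10^-4 m·K/W
  R'_conv,out = 1/(2πr h) = 1/(2π·0.251·24.8) = 0.02557 m·K/W
ΣR = 0.007621 + 1.934×10^-4 + 0.02557 = 0.03338 m·K/W
Q' = ΔT/ΣR = (374 °C − 20.3 °C)/0.03338 = 10600 W/m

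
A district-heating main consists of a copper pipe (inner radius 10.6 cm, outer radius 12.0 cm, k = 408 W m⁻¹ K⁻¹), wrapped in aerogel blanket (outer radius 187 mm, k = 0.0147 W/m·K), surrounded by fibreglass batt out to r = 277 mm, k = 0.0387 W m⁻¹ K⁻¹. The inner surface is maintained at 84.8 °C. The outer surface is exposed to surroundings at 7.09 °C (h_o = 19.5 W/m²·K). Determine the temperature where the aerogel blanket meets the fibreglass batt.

Treat each layer as a resistance in series:
  R'_copper = ln(0.120/0.106)/(2πk) = 0.1241/(2π·408) = 4.839×10^-5 m·K/W
  R'_aerogel blanket = ln(0.187/0.120)/(2πk) = 0.4436/(2π·0.0147) = 4.803 m·K/W
  R'_fibreglass batt = ln(0.277/0.187)/(2πk) = 0.3929/(2π·0.0387) = 1.616 m·K/W
  R'_conv,out = 1/(2πr h) = 1/(2π·0.277·19.5) = 0.02946 m·K/W
ΣR = 4.839×10^-5 + 4.803 + 1.616 + 0.02946 = 6.449 m·K/W
Q' = ΔT/ΣR = (84.8 °C − 7.09 °C)/6.449 = 12.05 W/m
From the inner boundary to the aerogel blanket/fibreglass batt interface, ΣR_partial = 4.803 m·K/W.
T_interface = T_in − Q'·ΣR_partial = 84.8 °C − (12.05)(4.803) = 26.9 °C

T = 26.9 °C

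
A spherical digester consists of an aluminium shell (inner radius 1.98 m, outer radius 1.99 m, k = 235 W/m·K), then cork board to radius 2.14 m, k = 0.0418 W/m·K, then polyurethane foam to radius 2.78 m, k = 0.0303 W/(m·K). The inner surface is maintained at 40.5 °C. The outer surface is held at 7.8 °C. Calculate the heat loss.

Treat each layer as a resistance in series:
  R_aluminium = (1/1.98 − 1/1.99)/(4πk) = 0.002538/(4π·235) = 8.594×10^-7 K/W
  R_cork board = (1/1.99 − 1/2.14)/(4πk) = 0.03522/(4π·0.0418) = 0.06706 K/W
  R_polyurethane foam = (1/2.14 − 1/2.78)/(4πk) = 0.1076/(4π·0.0303) = 0.2825 K/W
ΣR = 8.594×10^-7 + 0.06706 + 0.2825 = 0.3496 K/W
Q = ΔT/ΣR = (40.5 °C − 7.8 °C)/0.3496 = 93.5 W

Q = 93.5 W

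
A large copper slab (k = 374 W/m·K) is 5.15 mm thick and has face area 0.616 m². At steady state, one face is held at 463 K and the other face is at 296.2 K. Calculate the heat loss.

Q = kA·ΔT/L = 374 × 0.616 × |463 K − 296.2 K| / 0.00515 = 7.46×10^6 W

Q = 7460 kW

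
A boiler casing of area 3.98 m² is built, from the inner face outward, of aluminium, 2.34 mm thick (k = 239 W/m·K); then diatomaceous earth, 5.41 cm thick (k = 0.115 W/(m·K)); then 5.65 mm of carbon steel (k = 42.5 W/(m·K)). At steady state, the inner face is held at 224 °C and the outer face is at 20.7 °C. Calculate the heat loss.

Treat each layer as a resistance in series:
  R_aluminium = L/(kA) = 0.00234/(239·3.98) = 2.460×10^-6 K/W
  R_diatomaceous earth = L/(kA) = 0.0541/(0.115·3.98) = 0.1182 K/W
  R_carbon steel = L/(kA) = 0.00565/(42.5·3.98) = 3.340×10^-5 K/W
ΣR = 2.460×10^-6 + 0.1182 + 3.340×10^-5 = 0.1182 K/W
Q = ΔT/ΣR = (224 °C − 20.7 °C)/0.1182 = 1720 W

Q = 1720 W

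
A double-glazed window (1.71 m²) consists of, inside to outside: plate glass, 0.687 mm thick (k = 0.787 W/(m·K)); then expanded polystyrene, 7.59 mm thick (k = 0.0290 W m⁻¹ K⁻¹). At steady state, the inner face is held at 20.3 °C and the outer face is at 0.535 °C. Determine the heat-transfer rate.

Series thermal resistances, inner to outer:
  R_plate glass = L/(kA) = 6.87×10^-4/(0.787·1.71) = 5.105×10^-4 K/W
  R_expanded polystyrene = L/(kA) = 0.00759/(0.0290·1.71) = 0.1531 K/W
ΣR = 5.105×10^-4 + 0.1531 = 0.1536 K/W
Q = ΔT/ΣR = (20.3 °C − 0.535 °C)/0.1536 = 129 W

Q = 129 W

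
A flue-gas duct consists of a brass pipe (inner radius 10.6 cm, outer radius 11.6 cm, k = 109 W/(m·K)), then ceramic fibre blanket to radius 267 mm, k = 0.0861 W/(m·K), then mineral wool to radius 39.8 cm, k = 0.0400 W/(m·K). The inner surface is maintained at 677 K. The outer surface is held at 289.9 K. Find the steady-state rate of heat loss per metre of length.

Q' = 124 W/m

Series thermal resistances, inner to outer:
  R'_brass = ln(0.116/0.106)/(2πk) = 0.09015/(2π·109) = 1.316×10^-4 m·K/W
  R'_ceramic fibre blanket = ln(0.267/0.116)/(2πk) = 0.8337/(2π·0.0861) = 1.541 m·K/W
  R'_mineral wool = ln(0.398/0.267)/(2πk) = 0.3992/(2π·0.0400) = 1.588 m·K/W
ΣR = 1.316×10^-4 + 1.541 + 1.588 = 3.129 m·K/W
Q' = ΔT/ΣR = (677 K − 289.9 K)/3.129 = 124 W/m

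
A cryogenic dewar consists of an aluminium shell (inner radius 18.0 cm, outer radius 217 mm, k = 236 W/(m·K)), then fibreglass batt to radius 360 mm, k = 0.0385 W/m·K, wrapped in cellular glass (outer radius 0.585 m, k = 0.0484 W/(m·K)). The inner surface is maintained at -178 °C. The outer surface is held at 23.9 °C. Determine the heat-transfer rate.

Q = 36.4 W

Series thermal resistances, inner to outer:
  R_aluminium = (1/0.180 − 1/0.217)/(4πk) = 0.9473/(4π·236) = 3.194×10^-4 K/W
  R_fibreglass batt = (1/0.217 − 1/0.360)/(4πk) = 1.831/(4π·0.0385) = 3.784 K/W
  R_cellular glass = (1/0.360 − 1/0.585)/(4πk) = 1.068/(4π·0.0484) = 1.757 K/W
ΣR = 3.194×10^-4 + 3.784 + 1.757 = 5.541 K/W
Q = ΔT/ΣR = (-178 °C − 23.9 °C)/5.541 = -36.4 W
(Negative Q ⇒ heat flows inward; heat gain = 36.4 W.)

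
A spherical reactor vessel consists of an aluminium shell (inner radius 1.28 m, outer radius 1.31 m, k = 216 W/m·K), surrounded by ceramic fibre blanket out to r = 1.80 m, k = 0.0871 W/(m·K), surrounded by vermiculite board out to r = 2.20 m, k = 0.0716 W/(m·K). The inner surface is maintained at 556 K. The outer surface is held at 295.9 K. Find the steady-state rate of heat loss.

Q = 861 W

Treat each layer as a resistance in series:
  R_aluminium = (1/1.28 − 1/1.31)/(4πk) = 0.01789/(4π·216) = 6.591×10^-6 K/W
  R_ceramic fibre blanket = (1/1.31 − 1/1.80)/(4πk) = 0.2078/(4π·0.0871) = 0.1899 K/W
  R_vermiculite board = (1/1.80 − 1/2.20)/(4πk) = 0.1010/(4π·0.0716) = 0.1123 K/W
ΣR = 6.591×10^-6 + 0.1899 + 0.1123 = 0.3022 K/W
Q = ΔT/ΣR = (556 K − 295.9 K)/0.3022 = 861 W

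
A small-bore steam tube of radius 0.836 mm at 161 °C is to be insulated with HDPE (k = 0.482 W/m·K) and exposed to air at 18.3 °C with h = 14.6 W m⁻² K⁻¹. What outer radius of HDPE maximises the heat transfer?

r_cr = 3.30 cm

For a cylinder, r_cr = k_ins/h = 0.482/14.6 = 0.0330 m = 3.30 cm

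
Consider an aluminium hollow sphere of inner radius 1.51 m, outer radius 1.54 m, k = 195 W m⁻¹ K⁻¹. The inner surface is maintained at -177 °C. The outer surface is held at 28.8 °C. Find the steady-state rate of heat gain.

Q = 39100 kW

Q = 4πk·ΔT/(1/r₁ − 1/r₂) = 4π × 195 × 205.8 / (1/1.51 − 1/1.54) = 3.91×10^7 W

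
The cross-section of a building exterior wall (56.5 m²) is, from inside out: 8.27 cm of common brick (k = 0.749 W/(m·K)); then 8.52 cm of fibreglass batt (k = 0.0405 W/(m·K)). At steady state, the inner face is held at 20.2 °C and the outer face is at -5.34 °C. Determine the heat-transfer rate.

Q = 652 W

Series thermal resistances, inner to outer:
  R_common brick = L/(kA) = 0.0827/(0.749·56.5) = 0.001954 K/W
  R_fibreglass batt = L/(kA) = 0.0852/(0.0405·56.5) = 0.03723 K/W
ΣR = 0.001954 + 0.03723 = 0.03918 K/W
Q = ΔT/ΣR = (20.2 °C − -5.34 °C)/0.03918 = 652 W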